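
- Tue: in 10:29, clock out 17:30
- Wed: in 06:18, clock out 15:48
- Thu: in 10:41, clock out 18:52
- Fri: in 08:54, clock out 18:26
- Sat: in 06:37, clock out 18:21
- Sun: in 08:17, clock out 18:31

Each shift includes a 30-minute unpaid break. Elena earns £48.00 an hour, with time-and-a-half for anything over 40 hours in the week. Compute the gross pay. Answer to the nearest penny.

£2870.40

Tue: 10:29–17:30 = 7 h 1 min; less 30 min break → 6 h 31 min
Wed: 06:18–15:48 = 9 h 30 min; less 30 min break → 9 h 0 min
Thu: 10:41–18:52 = 8 h 11 min; less 30 min break → 7 h 41 min
Fri: 08:54–18:26 = 9 h 32 min; less 30 min break → 9 h 2 min
Sat: 06:37–18:21 = 11 h 44 min; less 30 min break → 11 h 14 min
Sun: 08:17–18:31 = 10 h 14 min; less 30 min break → 9 h 44 min
Total worked: 53 h 12 min = 3192 min.
Regular 40 h 0 min = 2400 min at £48.00/h; overtime 13 h 12 min = 792 min at £72.00/h.
Pay = (2400 × £48.00 + 792 × £72.00) ÷ 60 = £2870.40.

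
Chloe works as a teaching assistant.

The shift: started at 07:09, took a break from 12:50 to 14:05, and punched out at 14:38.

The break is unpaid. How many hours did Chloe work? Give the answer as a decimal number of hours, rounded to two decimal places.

6.23 hours

The shift: 07:09–14:38 = 7 h 29 min; less 75 min break → 6 h 14 min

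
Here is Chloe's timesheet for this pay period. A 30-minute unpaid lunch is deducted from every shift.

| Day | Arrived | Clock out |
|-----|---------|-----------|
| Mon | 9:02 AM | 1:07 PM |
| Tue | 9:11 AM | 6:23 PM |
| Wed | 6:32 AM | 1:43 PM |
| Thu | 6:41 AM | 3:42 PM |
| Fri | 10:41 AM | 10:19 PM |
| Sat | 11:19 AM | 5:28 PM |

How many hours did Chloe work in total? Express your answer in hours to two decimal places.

Mon: 9:02 AM–1:07 PM = 4 h 5 min; less 30 min break → 3 h 35 min
Tue: 9:11 AM–6:23 PM = 9 h 12 min; less 30 min break → 8 h 42 min
Wed: 6:32 AM–1:43 PM = 7 h 11 min; less 30 min break → 6 h 41 min
Thu: 6:41 AM–3:42 PM = 9 h 1 min; less 30 min break → 8 h 31 min
Fri: 10:41 AM–10:19 PM = 11 h 38 min; less 30 min break → 11 h 8 min
Sat: 11:19 AM–5:28 PM = 6 h 9 min; less 30 min break → 5 h 39 min
Total: 3 h 35 min + 8 h 42 min + 6 h 41 min + 8 h 31 min + 11 h 8 min + 5 h 39 min = 44 h 16 min.

44.27 hours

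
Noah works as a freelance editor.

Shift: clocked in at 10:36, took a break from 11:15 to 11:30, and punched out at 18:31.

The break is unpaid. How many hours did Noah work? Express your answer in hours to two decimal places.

Shift: 10:36–18:31 = 7 h 55 min; less 15 min break → 7 h 40 min

7.67 hours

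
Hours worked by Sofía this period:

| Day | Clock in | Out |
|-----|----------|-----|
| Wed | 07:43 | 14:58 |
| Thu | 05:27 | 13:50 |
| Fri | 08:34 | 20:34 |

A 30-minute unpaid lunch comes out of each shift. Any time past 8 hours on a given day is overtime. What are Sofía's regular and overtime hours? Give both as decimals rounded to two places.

Wed: 07:43–14:58 = 7 h 15 min; less 30 min break → 6 h 45 min
Thu: 05:27–13:50 = 8 h 23 min; less 30 min break → 7 h 53 min
Fri: 08:34–20:34 = 12 h 0 min; less 30 min break → 11 h 30 min
Wed reg 6 h 45 min / OT 0 h 0 min; Thu reg 7 h 53 min / OT 0 h 0 min; Fri reg 8 h 0 min / OT 3 h 30 min.
Totals: regular 22 h 38 min, overtime 3 h 30 min.

Regular 22.63 hours, overtime 3.50 hours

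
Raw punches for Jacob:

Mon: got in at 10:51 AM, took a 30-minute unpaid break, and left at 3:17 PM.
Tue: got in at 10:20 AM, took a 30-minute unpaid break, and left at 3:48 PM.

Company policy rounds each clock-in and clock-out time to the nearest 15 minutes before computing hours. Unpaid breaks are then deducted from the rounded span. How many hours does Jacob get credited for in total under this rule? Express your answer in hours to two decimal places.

Mon: in 10:51 AM→10:45 AM, out 3:17 PM→3:15 PM; 4 h 30 min − 30 min = 4 h 0 min
Tue: in 10:20 AM→10:15 AM, out 3:48 PM→3:45 PM; 5 h 30 min − 30 min = 5 h 0 min
Total credited: 9 h 0 min.

9.00 hours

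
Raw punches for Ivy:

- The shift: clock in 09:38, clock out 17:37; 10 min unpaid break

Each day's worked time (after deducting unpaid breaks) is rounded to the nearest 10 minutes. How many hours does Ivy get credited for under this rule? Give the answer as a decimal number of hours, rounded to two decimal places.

7.83 hours

The shift: 09:38–17:37 = 7 h 59 min − 10 min = 7 h 49 min → rounds to 7 h 50 min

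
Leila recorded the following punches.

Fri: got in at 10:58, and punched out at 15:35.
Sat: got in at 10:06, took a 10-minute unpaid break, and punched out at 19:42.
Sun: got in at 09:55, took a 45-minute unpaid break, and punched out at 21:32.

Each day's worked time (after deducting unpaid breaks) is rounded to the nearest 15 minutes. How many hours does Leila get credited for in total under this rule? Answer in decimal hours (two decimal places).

24.75 hours

Fri: 10:58–15:35 = 4 h 37 min → rounds to 4 h 30 min
Sat: 10:06–19:42 = 9 h 36 min − 10 min = 9 h 26 min → rounds to 9 h 30 min
Sun: 09:55–21:32 = 11 h 37 min − 45 min = 10 h 52 min → rounds to 10 h 45 min
Total credited: 24 h 45 min.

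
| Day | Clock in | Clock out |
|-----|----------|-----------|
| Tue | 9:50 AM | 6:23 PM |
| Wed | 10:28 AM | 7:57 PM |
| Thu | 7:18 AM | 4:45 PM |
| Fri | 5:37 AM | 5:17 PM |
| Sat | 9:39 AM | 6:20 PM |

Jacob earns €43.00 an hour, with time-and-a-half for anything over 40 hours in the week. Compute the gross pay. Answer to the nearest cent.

Tue: 9:50 AM–6:23 PM = 8 h 33 min
Wed: 10:28 AM–7:57 PM = 9 h 29 min
Thu: 7:18 AM–4:45 PM = 9 h 27 min
Fri: 5:37 AM–5:17 PM = 11 h 40 min
Sat: 9:39 AM–6:20 PM = 8 h 41 min
Total worked: 47 h 50 min = 2870 min.
Regular 40 h 0 min = 2400 min at €43.00/h; overtime 7 h 50 min = 470 min at €64.50/h.
Pay = (2400 × €43.00 + 470 × €64.50) ÷ 60 = €2225.25.

€2225.25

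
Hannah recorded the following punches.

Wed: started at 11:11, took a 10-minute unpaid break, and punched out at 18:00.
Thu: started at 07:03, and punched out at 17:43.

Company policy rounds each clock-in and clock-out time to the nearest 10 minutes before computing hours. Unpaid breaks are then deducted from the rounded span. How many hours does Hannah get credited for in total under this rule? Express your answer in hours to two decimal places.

17.33 hours

Wed: in 11:11→11:10, out 18:00→18:00; 6 h 50 min − 10 min = 6 h 40 min
Thu: in 07:03→07:00, out 17:43→17:40; 10 h 40 min
Total credited: 17 h 20 min.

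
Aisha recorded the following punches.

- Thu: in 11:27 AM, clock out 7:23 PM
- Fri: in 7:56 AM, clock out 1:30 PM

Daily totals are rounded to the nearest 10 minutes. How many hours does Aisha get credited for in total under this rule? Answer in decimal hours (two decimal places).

Thu: 11:27 AM–7:23 PM = 7 h 56 min → rounds to 8 h 0 min
Fri: 7:56 AM–1:30 PM = 5 h 34 min → rounds to 5 h 30 min
Total credited: 13 h 30 min.

13.50 hours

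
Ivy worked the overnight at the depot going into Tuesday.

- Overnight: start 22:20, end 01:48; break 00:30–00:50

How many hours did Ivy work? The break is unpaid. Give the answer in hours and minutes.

Overnight: 22:20 → midnight = 1 h 40 min; midnight → 01:48 = 1 h 48 min; span 3 h 28 min; less 20 min break → 3 h 8 min

3 h 8 min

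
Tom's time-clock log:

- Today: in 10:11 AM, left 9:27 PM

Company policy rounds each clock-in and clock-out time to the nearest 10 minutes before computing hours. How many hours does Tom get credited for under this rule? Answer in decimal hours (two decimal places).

Today: in 10:11 AM→10:10 AM, out 9:27 PM→9:30 PM; 11 h 20 min

11.33 hours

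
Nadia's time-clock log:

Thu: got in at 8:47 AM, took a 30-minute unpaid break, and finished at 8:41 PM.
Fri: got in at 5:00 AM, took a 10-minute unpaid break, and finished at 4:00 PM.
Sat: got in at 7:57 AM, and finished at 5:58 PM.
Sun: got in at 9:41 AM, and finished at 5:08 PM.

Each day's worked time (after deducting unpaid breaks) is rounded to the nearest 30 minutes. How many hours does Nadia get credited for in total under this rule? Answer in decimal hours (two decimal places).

40.00 hours

Thu: 8:47 AM–8:41 PM = 11 h 54 min − 30 min = 11 h 24 min → rounds to 11 h 30 min
Fri: 5:00 AM–4:00 PM = 11 h 0 min − 10 min = 10 h 50 min → rounds to 11 h 0 min
Sat: 7:57 AM–5:58 PM = 10 h 1 min → rounds to 10 h 0 min
Sun: 9:41 AM–5:08 PM = 7 h 27 min → rounds to 7 h 30 min
Total credited: 40 h 0 min.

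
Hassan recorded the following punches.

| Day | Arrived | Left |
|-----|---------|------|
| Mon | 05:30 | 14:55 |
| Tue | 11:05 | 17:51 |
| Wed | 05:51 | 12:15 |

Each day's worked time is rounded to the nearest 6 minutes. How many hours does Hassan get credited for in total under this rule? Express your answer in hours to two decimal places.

Mon: 05:30–14:55 = 9 h 25 min → rounds to 9 h 24 min
Tue: 11:05–17:51 = 6 h 46 min → rounds to 6 h 48 min
Wed: 05:51–12:15 = 6 h 24 min → rounds to 6 h 24 min
Total credited: 22 h 36 min.

22.60 hours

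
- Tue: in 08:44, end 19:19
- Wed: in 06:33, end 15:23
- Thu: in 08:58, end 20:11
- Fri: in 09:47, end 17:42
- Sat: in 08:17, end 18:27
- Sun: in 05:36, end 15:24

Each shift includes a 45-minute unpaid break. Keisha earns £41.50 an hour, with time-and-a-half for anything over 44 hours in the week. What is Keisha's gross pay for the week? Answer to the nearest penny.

£2449.54

Tue: 08:44–19:19 = 10 h 35 min; less 45 min break → 9 h 50 min
Wed: 06:33–15:23 = 8 h 50 min; less 45 min break → 8 h 5 min
Thu: 08:58–20:11 = 11 h 13 min; less 45 min break → 10 h 28 min
Fri: 09:47–17:42 = 7 h 55 min; less 45 min break → 7 h 10 min
Sat: 08:17–18:27 = 10 h 10 min; less 45 min break → 9 h 25 min
Sun: 05:36–15:24 = 9 h 48 min; less 45 min break → 9 h 3 min
Total worked: 54 h 1 min = 3241 min.
Regular 44 h 0 min = 2640 min at £41.50/h; overtime 10 h 1 min = 601 min at £62.25/h.
Pay = (2640 × £41.50 + 601 × £62.25) ÷ 60 = £2449.54.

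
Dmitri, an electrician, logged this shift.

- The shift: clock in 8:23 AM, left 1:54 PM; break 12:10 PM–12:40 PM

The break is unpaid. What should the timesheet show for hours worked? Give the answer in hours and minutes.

The shift: 8:23 AM–1:54 PM = 5 h 31 min; less 30 min break → 5 h 1 min

5 h 1 min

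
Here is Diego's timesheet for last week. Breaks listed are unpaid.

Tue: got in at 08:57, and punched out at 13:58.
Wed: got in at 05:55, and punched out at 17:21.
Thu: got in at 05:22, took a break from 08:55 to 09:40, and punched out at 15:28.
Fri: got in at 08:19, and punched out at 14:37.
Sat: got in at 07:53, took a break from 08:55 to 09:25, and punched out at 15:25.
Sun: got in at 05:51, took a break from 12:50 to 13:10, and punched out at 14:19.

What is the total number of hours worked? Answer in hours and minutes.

47 h 16 min

Tue: 08:57–13:58 = 5 h 1 min
Wed: 05:55–17:21 = 11 h 26 min
Thu: 05:22–15:28 = 10 h 6 min; less 45 min break → 9 h 21 min
Fri: 08:19–14:37 = 6 h 18 min
Sat: 07:53–15:25 = 7 h 32 min; less 30 min break → 7 h 2 min
Sun: 05:51–14:19 = 8 h 28 min; less 20 min break → 8 h 8 min
Total: 5 h 1 min + 11 h 26 min + 9 h 21 min + 6 h 18 min + 7 h 2 min + 8 h 8 min = 47 h 16 min.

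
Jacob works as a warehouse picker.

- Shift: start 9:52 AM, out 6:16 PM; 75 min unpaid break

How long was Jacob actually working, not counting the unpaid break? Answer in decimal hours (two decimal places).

Shift: 9:52 AM–6:16 PM = 8 h 24 min; less 75 min break → 7 h 9 min

7.15 hours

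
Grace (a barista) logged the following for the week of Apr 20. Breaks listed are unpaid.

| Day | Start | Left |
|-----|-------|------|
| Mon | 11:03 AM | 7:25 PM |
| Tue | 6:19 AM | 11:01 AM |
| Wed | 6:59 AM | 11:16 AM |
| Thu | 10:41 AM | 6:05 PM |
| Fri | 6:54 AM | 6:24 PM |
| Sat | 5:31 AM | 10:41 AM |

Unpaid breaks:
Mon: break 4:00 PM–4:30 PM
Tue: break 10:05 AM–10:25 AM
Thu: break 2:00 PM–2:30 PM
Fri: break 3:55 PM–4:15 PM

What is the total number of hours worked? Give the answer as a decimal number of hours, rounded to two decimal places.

39.75 hours

Mon: 11:03 AM–7:25 PM = 8 h 22 min; less 30 min break → 7 h 52 min
Tue: 6:19 AM–11:01 AM = 4 h 42 min; less 20 min break → 4 h 22 min
Wed: 6:59 AM–11:16 AM = 4 h 17 min
Thu: 10:41 AM–6:05 PM = 7 h 24 min; less 30 min break → 6 h 54 min
Fri: 6:54 AM–6:24 PM = 11 h 30 min; less 20 min break → 11 h 10 min
Sat: 5:31 AM–10:41 AM = 5 h 10 min
Total: 7 h 52 min + 4 h 22 min + 4 h 17 min + 6 h 54 min + 11 h 10 min + 5 h 10 min = 39 h 45 min.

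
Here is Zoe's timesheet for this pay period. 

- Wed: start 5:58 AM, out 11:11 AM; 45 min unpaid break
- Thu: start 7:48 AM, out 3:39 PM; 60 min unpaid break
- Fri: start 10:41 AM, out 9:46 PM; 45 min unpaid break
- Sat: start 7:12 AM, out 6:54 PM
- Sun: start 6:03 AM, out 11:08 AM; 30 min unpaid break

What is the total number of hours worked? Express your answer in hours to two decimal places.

37.93 hours

Wed: 5:58 AM–11:11 AM = 5 h 13 min; less 45 min break → 4 h 28 min
Thu: 7:48 AM–3:39 PM = 7 h 51 min; less 60 min break → 6 h 51 min
Fri: 10:41 AM–9:46 PM = 11 h 5 min; less 45 min break → 10 h 20 min
Sat: 7:12 AM–6:54 PM = 11 h 42 min
Sun: 6:03 AM–11:08 AM = 5 h 5 min; less 30 min break → 4 h 35 min
Total: 4 h 28 min + 6 h 51 min + 10 h 20 min + 11 h 42 min + 4 h 35 min = 37 h 56 min.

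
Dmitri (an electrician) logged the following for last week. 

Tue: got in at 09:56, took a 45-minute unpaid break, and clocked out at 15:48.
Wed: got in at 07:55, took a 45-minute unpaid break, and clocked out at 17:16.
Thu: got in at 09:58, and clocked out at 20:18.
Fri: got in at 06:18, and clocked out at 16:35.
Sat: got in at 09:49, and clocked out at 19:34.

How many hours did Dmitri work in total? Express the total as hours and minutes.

44 h 5 min

Tue: 09:56–15:48 = 5 h 52 min; less 45 min break → 5 h 7 min
Wed: 07:55–17:16 = 9 h 21 min; less 45 min break → 8 h 36 min
Thu: 09:58–20:18 = 10 h 20 min
Fri: 06:18–16:35 = 10 h 17 min
Sat: 09:49–19:34 = 9 h 45 min
Total: 5 h 7 min + 8 h 36 min + 10 h 20 min + 10 h 17 min + 9 h 45 min = 44 h 5 min.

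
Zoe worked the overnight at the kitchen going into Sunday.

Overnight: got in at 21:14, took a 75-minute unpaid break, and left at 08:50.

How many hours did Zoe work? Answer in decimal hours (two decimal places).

10.35 hours

Overnight: 21:14 → midnight = 2 h 46 min; midnight → 08:50 = 8 h 50 min; span 11 h 36 min; less 75 min break → 10 h 21 min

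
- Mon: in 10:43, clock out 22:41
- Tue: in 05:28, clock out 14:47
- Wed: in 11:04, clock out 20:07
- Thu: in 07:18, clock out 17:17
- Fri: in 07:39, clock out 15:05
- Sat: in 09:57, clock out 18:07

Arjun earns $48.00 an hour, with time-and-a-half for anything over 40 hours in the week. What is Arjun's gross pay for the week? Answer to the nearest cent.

$3066.00

Mon: 10:43–22:41 = 11 h 58 min
Tue: 05:28–14:47 = 9 h 19 min
Wed: 11:04–20:07 = 9 h 3 min
Thu: 07:18–17:17 = 9 h 59 min
Fri: 07:39–15:05 = 7 h 26 min
Sat: 09:57–18:07 = 8 h 10 min
Total worked: 55 h 55 min = 3355 min.
Regular 40 h 0 min = 2400 min at $48.00/h; overtime 15 h 55 min = 955 min at $72.00/h.
Pay = (2400 × $48.00 + 955 × $72.00) ÷ 60 = $3066.00.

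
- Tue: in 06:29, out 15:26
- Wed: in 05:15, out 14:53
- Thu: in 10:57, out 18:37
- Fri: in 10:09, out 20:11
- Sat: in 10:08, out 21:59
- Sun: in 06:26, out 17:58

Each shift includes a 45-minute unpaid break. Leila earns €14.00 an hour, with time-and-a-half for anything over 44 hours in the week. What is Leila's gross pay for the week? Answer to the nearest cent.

€850.50

Tue: 06:29–15:26 = 8 h 57 min; less 45 min break → 8 h 12 min
Wed: 05:15–14:53 = 9 h 38 min; less 45 min break → 8 h 53 min
Thu: 10:57–18:37 = 7 h 40 min; less 45 min break → 6 h 55 min
Fri: 10:09–20:11 = 10 h 2 min; less 45 min break → 9 h 17 min
Sat: 10:08–21:59 = 11 h 51 min; less 45 min break → 11 h 6 min
Sun: 06:26–17:58 = 11 h 32 min; less 45 min break → 10 h 47 min
Total worked: 55 h 10 min = 3310 min.
Regular 44 h 0 min = 2640 min at €14.00/h; overtime 11 h 10 min = 670 min at €21.00/h.
Pay = (2640 × €14.00 + 670 × €21.00) ÷ 60 = €850.50.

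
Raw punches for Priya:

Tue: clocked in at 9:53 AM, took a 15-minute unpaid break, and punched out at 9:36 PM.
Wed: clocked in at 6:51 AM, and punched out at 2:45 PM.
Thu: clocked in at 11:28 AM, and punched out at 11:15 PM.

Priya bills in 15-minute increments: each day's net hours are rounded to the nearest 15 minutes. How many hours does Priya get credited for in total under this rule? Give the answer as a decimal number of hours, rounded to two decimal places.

Tue: 9:53 AM–9:36 PM = 11 h 43 min − 15 min = 11 h 28 min → rounds to 11 h 30 min
Wed: 6:51 AM–2:45 PM = 7 h 54 min → rounds to 8 h 0 min
Thu: 11:28 AM–11:15 PM = 11 h 47 min → rounds to 11 h 45 min
Total credited: 31 h 15 min.

31.25 hours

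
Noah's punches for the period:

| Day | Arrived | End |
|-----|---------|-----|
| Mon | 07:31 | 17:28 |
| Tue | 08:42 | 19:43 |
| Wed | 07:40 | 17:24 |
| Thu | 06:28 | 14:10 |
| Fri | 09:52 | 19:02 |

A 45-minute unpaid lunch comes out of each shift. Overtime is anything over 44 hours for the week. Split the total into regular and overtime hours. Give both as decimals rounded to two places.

Regular 43.82 hours, overtime 0.00 hours

Mon: 07:31–17:28 = 9 h 57 min; less 45 min break → 9 h 12 min
Tue: 08:42–19:43 = 11 h 1 min; less 45 min break → 10 h 16 min
Wed: 07:40–17:24 = 9 h 44 min; less 45 min break → 8 h 59 min
Thu: 06:28–14:10 = 7 h 42 min; less 45 min break → 6 h 57 min
Fri: 09:52–19:02 = 9 h 10 min; less 45 min break → 8 h 25 min
Total worked: 43 h 49 min = 43.82 h.
Threshold 44 h → overtime 0 h 0 min, regular 43 h 49 min.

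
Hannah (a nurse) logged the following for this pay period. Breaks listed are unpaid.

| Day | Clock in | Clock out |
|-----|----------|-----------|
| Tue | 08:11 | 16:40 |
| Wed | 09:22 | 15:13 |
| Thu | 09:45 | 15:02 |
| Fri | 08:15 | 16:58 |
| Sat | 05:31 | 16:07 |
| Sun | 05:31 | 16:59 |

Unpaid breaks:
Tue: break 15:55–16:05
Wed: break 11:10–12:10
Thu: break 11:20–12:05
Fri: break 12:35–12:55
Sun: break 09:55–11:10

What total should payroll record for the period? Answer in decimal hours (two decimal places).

46.90 hours

Tue: 08:11–16:40 = 8 h 29 min; less 10 min break → 8 h 19 min
Wed: 09:22–15:13 = 5 h 51 min; less 60 min break → 4 h 51 min
Thu: 09:45–15:02 = 5 h 17 min; less 45 min break → 4 h 32 min
Fri: 08:15–16:58 = 8 h 43 min; less 20 min break → 8 h 23 min
Sat: 05:31–16:07 = 10 h 36 min
Sun: 05:31–16:59 = 11 h 28 min; less 75 min break → 10 h 13 min
Total: 8 h 19 min + 4 h 51 min + 4 h 32 min + 8 h 23 min + 10 h 36 min + 10 h 13 min = 46 h 54 min.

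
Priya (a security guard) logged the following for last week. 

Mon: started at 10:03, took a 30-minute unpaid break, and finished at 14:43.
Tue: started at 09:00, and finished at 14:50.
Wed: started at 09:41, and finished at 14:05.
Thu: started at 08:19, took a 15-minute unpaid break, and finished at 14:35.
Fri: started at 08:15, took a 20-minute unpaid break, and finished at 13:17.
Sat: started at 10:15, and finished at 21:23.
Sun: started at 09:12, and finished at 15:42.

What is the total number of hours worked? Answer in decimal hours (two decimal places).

Mon: 10:03–14:43 = 4 h 40 min; less 30 min break → 4 h 10 min
Tue: 09:00–14:50 = 5 h 50 min
Wed: 09:41–14:05 = 4 h 24 min
Thu: 08:19–14:35 = 6 h 16 min; less 15 min break → 6 h 1 min
Fri: 08:15–13:17 = 5 h 2 min; less 20 min break → 4 h 42 min
Sat: 10:15–21:23 = 11 h 8 min
Sun: 09:12–15:42 = 6 h 30 min
Total: 4 h 10 min + 5 h 50 min + 4 h 24 min + 6 h 1 min + 4 h 42 min + 11 h 8 min + 6 h 30 min = 42 h 45 min.

42.75 hours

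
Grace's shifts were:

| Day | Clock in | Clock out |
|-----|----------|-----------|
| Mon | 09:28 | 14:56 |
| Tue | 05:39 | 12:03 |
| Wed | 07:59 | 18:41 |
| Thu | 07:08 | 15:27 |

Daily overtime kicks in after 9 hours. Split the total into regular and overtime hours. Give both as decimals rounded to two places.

Regular 29.18 hours, overtime 1.70 hours

Mon: 09:28–14:56 = 5 h 28 min
Tue: 05:39–12:03 = 6 h 24 min
Wed: 07:59–18:41 = 10 h 42 min
Thu: 07:08–15:27 = 8 h 19 min
Mon reg 5 h 28 min / OT 0 h 0 min; Tue reg 6 h 24 min / OT 0 h 0 min; Wed reg 9 h 0 min / OT 1 h 42 min; Thu reg 8 h 19 min / OT 0 h 0 min.
Totals: regular 29 h 11 min, overtime 1 h 42 min.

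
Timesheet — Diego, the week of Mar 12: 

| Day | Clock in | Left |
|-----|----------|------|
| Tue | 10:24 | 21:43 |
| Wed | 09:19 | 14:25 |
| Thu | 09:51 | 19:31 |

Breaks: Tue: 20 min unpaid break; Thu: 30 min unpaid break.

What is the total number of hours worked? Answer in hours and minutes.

Tue: 10:24–21:43 = 11 h 19 min; less 20 min break → 10 h 59 min
Wed: 09:19–14:25 = 5 h 6 min
Thu: 09:51–19:31 = 9 h 40 min; less 30 min break → 9 h 10 min
Total: 10 h 59 min + 5 h 6 min + 9 h 10 min = 25 h 15 min.

25 h 15 min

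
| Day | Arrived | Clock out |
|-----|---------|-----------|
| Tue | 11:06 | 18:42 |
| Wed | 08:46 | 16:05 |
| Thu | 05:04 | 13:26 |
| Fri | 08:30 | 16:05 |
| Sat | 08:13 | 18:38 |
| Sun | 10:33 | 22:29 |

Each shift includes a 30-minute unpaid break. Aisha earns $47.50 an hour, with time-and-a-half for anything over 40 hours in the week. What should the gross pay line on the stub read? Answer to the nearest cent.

Tue: 11:06–18:42 = 7 h 36 min; less 30 min break → 7 h 6 min
Wed: 08:46–16:05 = 7 h 19 min; less 30 min break → 6 h 49 min
Thu: 05:04–13:26 = 8 h 22 min; less 30 min break → 7 h 52 min
Fri: 08:30–16:05 = 7 h 35 min; less 30 min break → 7 h 5 min
Sat: 08:13–18:38 = 10 h 25 min; less 30 min break → 9 h 55 min
Sun: 10:33–22:29 = 11 h 56 min; less 30 min break → 11 h 26 min
Total worked: 50 h 13 min = 3013 min.
Regular 40 h 0 min = 2400 min at $47.50/h; overtime 10 h 13 min = 613 min at $71.25/h.
Pay = (2400 × $47.50 + 613 × $71.25) ÷ 60 = $2627.94.

$2627.94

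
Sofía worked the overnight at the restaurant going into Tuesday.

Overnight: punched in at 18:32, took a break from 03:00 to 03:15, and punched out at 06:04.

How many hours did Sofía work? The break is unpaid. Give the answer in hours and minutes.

11 h 17 min

Overnight: 18:32 → midnight = 5 h 28 min; midnight → 06:04 = 6 h 4 min; span 11 h 32 min; less 15 min break → 11 h 17 min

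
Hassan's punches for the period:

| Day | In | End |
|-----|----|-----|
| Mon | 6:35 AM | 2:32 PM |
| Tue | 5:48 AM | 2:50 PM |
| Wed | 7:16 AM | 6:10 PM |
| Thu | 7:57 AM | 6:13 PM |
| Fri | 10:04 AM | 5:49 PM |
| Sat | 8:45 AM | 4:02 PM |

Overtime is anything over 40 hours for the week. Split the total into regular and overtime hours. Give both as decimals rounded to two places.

Regular 40.00 hours, overtime 13.18 hours

Mon: 6:35 AM–2:32 PM = 7 h 57 min
Tue: 5:48 AM–2:50 PM = 9 h 2 min
Wed: 7:16 AM–6:10 PM = 10 h 54 min
Thu: 7:57 AM–6:13 PM = 10 h 16 min
Fri: 10:04 AM–5:49 PM = 7 h 45 min
Sat: 8:45 AM–4:02 PM = 7 h 17 min
Total worked: 53 h 11 min = 53.18 h.
Threshold 40 h → overtime 13 h 11 min, regular 40 h 0 min.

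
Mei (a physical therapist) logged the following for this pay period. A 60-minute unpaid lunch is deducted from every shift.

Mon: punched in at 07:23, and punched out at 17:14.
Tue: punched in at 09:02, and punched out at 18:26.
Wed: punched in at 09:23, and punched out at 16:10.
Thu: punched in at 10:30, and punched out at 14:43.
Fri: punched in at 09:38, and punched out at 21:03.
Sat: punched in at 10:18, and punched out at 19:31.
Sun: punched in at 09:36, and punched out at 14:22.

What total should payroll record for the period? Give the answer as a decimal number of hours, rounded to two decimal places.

Mon: 07:23–17:14 = 9 h 51 min; less 60 min break → 8 h 51 min
Tue: 09:02–18:26 = 9 h 24 min; less 60 min break → 8 h 24 min
Wed: 09:23–16:10 = 6 h 47 min; less 60 min break → 5 h 47 min
Thu: 10:30–14:43 = 4 h 13 min; less 60 min break → 3 h 13 min
Fri: 09:38–21:03 = 11 h 25 min; less 60 min break → 10 h 25 min
Sat: 10:18–19:31 = 9 h 13 min; less 60 min break → 8 h 13 min
Sun: 09:36–14:22 = 4 h 46 min; less 60 min break → 3 h 46 min
Total: 8 h 51 min + 8 h 24 min + 5 h 47 min + 3 h 13 min + 10 h 25 min + 8 h 13 min + 3 h 46 min = 48 h 39 min.

48.65 hours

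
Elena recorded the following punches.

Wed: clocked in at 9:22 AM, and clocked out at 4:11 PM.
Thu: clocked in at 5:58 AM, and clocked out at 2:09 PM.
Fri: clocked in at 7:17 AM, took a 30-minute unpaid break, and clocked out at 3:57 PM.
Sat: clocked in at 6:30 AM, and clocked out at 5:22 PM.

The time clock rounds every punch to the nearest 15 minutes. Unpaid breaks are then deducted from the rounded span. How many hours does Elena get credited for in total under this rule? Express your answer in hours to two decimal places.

Wed: in 9:22 AM→9:15 AM, out 4:11 PM→4:15 PM; 7 h 0 min
Thu: in 5:58 AM→6:00 AM, out 2:09 PM→2:15 PM; 8 h 15 min
Fri: in 7:17 AM→7:15 AM, out 3:57 PM→4:00 PM; 8 h 45 min − 30 min = 8 h 15 min
Sat: in 6:30 AM→6:30 AM, out 5:22 PM→5:15 PM; 10 h 45 min
Total credited: 34 h 15 min.

34.25 hours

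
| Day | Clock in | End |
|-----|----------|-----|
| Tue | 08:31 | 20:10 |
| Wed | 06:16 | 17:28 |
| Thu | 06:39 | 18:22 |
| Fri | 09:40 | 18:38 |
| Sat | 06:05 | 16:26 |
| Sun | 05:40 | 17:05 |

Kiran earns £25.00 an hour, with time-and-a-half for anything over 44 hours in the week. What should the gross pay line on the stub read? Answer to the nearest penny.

£1898.75

Tue: 08:31–20:10 = 11 h 39 min
Wed: 06:16–17:28 = 11 h 12 min
Thu: 06:39–18:22 = 11 h 43 min
Fri: 09:40–18:38 = 8 h 58 min
Sat: 06:05–16:26 = 10 h 21 min
Sun: 05:40–17:05 = 11 h 25 min
Total worked: 65 h 18 min = 3918 min.
Regular 44 h 0 min = 2640 min at £25.00/h; overtime 21 h 18 min = 1278 min at £37.50/h.
Pay = (2640 × £25.00 + 1278 × £37.50) ÷ 60 = £1898.75.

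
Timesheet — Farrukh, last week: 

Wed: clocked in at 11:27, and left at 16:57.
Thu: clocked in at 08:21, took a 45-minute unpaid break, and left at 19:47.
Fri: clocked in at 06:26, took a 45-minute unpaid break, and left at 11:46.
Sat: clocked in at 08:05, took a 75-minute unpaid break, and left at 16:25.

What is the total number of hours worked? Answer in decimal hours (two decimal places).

27.85 hours

Wed: 11:27–16:57 = 5 h 30 min
Thu: 08:21–19:47 = 11 h 26 min; less 45 min break → 10 h 41 min
Fri: 06:26–11:46 = 5 h 20 min; less 45 min break → 4 h 35 min
Sat: 08:05–16:25 = 8 h 20 min; less 75 min break → 7 h 5 min
Total: 5 h 30 min + 10 h 41 min + 4 h 35 min + 7 h 5 min = 27 h 51 min.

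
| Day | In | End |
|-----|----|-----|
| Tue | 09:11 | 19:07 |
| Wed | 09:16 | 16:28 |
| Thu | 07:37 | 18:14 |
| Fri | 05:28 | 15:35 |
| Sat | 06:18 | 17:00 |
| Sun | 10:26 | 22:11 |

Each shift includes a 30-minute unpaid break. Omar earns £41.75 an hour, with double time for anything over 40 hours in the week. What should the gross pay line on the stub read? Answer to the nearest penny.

Tue: 09:11–19:07 = 9 h 56 min; less 30 min break → 9 h 26 min
Wed: 09:16–16:28 = 7 h 12 min; less 30 min break → 6 h 42 min
Thu: 07:37–18:14 = 10 h 37 min; less 30 min break → 10 h 7 min
Fri: 05:28–15:35 = 10 h 7 min; less 30 min break → 9 h 37 min
Sat: 06:18–17:00 = 10 h 42 min; less 30 min break → 10 h 12 min
Sun: 10:26–22:11 = 11 h 45 min; less 30 min break → 11 h 15 min
Total worked: 57 h 19 min = 3439 min.
Regular 40 h 0 min = 2400 min at £41.75/h; overtime 17 h 19 min = 1039 min at £83.50/h.
Pay = (2400 × £41.75 + 1039 × £83.50) ÷ 60 = £3115.94.

£3115.94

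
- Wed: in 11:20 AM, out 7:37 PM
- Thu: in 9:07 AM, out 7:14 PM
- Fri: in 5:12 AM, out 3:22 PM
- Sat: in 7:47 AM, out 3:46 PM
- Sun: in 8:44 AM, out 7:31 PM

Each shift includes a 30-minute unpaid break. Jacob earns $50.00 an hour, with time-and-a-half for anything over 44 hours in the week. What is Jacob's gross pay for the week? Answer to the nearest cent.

Wed: 11:20 AM–7:37 PM = 8 h 17 min; less 30 min break → 7 h 47 min
Thu: 9:07 AM–7:14 PM = 10 h 7 min; less 30 min break → 9 h 37 min
Fri: 5:12 AM–3:22 PM = 10 h 10 min; less 30 min break → 9 h 40 min
Sat: 7:47 AM–3:46 PM = 7 h 59 min; less 30 min break → 7 h 29 min
Sun: 8:44 AM–7:31 PM = 10 h 47 min; less 30 min break → 10 h 17 min
Total worked: 44 h 50 min = 2690 min.
Regular 44 h 0 min = 2640 min at $50.00/h; overtime 0 h 50 min = 50 min at $75.00/h.
Pay = (2640 × $50.00 + 50 × $75.00) ÷ 60 = $2262.50.

$2262.50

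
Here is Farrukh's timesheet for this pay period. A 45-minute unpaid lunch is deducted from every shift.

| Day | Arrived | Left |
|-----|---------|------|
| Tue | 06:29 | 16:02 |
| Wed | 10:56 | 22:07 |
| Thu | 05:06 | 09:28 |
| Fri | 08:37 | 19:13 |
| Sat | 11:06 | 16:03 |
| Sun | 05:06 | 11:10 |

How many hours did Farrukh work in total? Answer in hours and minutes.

Tue: 06:29–16:02 = 9 h 33 min; less 45 min break → 8 h 48 min
Wed: 10:56–22:07 = 11 h 11 min; less 45 min break → 10 h 26 min
Thu: 05:06–09:28 = 4 h 22 min; less 45 min break → 3 h 37 min
Fri: 08:37–19:13 = 10 h 36 min; less 45 min break → 9 h 51 min
Sat: 11:06–16:03 = 4 h 57 min; less 45 min break → 4 h 12 min
Sun: 05:06–11:10 = 6 h 4 min; less 45 min break → 5 h 19 min
Total: 8 h 48 min + 10 h 26 min + 3 h 37 min + 9 h 51 min + 4 h 12 min + 5 h 19 min = 42 h 13 min.

42 h 13 min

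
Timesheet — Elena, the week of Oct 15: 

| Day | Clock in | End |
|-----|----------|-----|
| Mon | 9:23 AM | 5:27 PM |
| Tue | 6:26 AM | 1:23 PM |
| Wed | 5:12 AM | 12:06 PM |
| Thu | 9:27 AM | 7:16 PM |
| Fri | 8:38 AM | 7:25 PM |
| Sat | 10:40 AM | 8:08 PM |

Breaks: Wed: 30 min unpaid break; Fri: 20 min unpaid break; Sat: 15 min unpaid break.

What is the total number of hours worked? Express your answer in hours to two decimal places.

Mon: 9:23 AM–5:27 PM = 8 h 4 min
Tue: 6:26 AM–1:23 PM = 6 h 57 min
Wed: 5:12 AM–12:06 PM = 6 h 54 min; less 30 min break → 6 h 24 min
Thu: 9:27 AM–7:16 PM = 9 h 49 min
Fri: 8:38 AM–7:25 PM = 10 h 47 min; less 20 min break → 10 h 27 min
Sat: 10:40 AM–8:08 PM = 9 h 28 min; less 15 min break → 9 h 13 min
Total: 8 h 4 min + 6 h 57 min + 6 h 24 min + 9 h 49 min + 10 h 27 min + 9 h 13 min = 50 h 54 min.

50.90 hours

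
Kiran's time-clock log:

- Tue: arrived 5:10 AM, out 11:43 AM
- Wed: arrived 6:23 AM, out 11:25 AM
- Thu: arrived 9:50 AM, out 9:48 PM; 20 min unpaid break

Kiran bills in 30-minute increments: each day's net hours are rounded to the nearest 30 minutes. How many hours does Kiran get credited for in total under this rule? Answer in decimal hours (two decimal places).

23.00 hours

Tue: 5:10 AM–11:43 AM = 6 h 33 min → rounds to 6 h 30 min
Wed: 6:23 AM–11:25 AM = 5 h 2 min → rounds to 5 h 0 min
Thu: 9:50 AM–9:48 PM = 11 h 58 min − 20 min = 11 h 38 min → rounds to 11 h 30 min
Total credited: 23 h 0 min.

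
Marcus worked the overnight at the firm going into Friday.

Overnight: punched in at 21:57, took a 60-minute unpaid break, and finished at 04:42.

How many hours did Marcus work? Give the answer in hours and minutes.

Overnight: 21:57 → midnight = 2 h 3 min; midnight → 04:42 = 4 h 42 min; span 6 h 45 min; less 60 min break → 5 h 45 min

5 h 45 min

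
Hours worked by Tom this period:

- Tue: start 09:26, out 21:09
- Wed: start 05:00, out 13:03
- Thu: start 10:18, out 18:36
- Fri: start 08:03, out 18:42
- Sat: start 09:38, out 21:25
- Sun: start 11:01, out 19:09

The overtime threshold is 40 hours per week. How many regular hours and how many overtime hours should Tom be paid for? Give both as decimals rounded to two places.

Regular 40.00 hours, overtime 18.63 hours

Tue: 09:26–21:09 = 11 h 43 min
Wed: 05:00–13:03 = 8 h 3 min
Thu: 10:18–18:36 = 8 h 18 min
Fri: 08:03–18:42 = 10 h 39 min
Sat: 09:38–21:25 = 11 h 47 min
Sun: 11:01–19:09 = 8 h 8 min
Total worked: 58 h 38 min = 58.63 h.
Threshold 40 h → overtime 18 h 38 min, regular 40 h 0 min.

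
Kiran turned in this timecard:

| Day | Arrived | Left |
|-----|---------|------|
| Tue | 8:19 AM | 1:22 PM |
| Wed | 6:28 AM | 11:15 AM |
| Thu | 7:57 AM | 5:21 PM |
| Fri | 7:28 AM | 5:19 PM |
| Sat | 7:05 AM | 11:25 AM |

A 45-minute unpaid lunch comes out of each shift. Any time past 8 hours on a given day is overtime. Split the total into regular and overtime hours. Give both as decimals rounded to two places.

Regular 27.92 hours, overtime 1.75 hours

Tue: 8:19 AM–1:22 PM = 5 h 3 min; less 45 min break → 4 h 18 min
Wed: 6:28 AM–11:15 AM = 4 h 47 min; less 45 min break → 4 h 2 min
Thu: 7:57 AM–5:21 PM = 9 h 24 min; less 45 min break → 8 h 39 min
Fri: 7:28 AM–5:19 PM = 9 h 51 min; less 45 min break → 9 h 6 min
Sat: 7:05 AM–11:25 AM = 4 h 20 min; less 45 min break → 3 h 35 min
Tue reg 4 h 18 min / OT 0 h 0 min; Wed reg 4 h 2 min / OT 0 h 0 min; Thu reg 8 h 0 min / OT 0 h 39 min; Fri reg 8 h 0 min / OT 1 h 6 min; Sat reg 3 h 35 min / OT 0 h 0 min.
Totals: regular 27 h 55 min, overtime 1 h 45 min.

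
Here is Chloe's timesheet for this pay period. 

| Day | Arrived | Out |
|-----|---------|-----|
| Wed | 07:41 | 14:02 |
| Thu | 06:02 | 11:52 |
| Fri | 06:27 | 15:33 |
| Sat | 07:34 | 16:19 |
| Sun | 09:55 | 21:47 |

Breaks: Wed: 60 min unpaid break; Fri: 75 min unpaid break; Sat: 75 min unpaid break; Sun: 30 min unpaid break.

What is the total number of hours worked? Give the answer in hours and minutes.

Wed: 07:41–14:02 = 6 h 21 min; less 60 min break → 5 h 21 min
Thu: 06:02–11:52 = 5 h 50 min
Fri: 06:27–15:33 = 9 h 6 min; less 75 min break → 7 h 51 min
Sat: 07:34–16:19 = 8 h 45 min; less 75 min break → 7 h 30 min
Sun: 09:55–21:47 = 11 h 52 min; less 30 min break → 11 h 22 min
Total: 5 h 21 min + 5 h 50 min + 7 h 51 min + 7 h 30 min + 11 h 22 min = 37 h 54 min.

37 h 54 min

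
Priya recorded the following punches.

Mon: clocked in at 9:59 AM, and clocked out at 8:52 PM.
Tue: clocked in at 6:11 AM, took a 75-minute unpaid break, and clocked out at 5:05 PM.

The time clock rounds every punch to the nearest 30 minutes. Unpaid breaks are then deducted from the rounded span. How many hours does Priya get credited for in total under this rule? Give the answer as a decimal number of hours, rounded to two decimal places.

20.75 hours

Mon: in 9:59 AM→10:00 AM, out 8:52 PM→9:00 PM; 11 h 0 min
Tue: in 6:11 AM→6:00 AM, out 5:05 PM→5:00 PM; 11 h 0 min − 75 min = 9 h 45 min
Total credited: 20 h 45 min.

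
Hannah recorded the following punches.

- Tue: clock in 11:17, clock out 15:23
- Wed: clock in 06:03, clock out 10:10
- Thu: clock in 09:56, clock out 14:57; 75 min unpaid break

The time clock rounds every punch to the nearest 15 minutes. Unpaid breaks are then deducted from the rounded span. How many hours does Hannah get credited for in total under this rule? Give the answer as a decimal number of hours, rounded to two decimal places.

12.25 hours

Tue: in 11:17→11:15, out 15:23→15:30; 4 h 15 min
Wed: in 06:03→06:00, out 10:10→10:15; 4 h 15 min
Thu: in 09:56→10:00, out 14:57→15:00; 5 h 0 min − 75 min = 3 h 45 min
Total credited: 12 h 15 min.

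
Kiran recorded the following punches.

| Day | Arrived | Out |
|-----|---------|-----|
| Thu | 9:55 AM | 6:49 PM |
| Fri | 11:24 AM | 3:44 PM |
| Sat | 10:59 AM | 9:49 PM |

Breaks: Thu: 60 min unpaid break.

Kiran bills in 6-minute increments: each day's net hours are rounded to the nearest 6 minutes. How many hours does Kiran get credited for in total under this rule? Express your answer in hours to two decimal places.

Thu: 9:55 AM–6:49 PM = 8 h 54 min − 60 min = 7 h 54 min → rounds to 7 h 54 min
Fri: 11:24 AM–3:44 PM = 4 h 20 min → rounds to 4 h 18 min
Sat: 10:59 AM–9:49 PM = 10 h 50 min → rounds to 10 h 48 min
Total credited: 23 h 0 min.

23.00 hours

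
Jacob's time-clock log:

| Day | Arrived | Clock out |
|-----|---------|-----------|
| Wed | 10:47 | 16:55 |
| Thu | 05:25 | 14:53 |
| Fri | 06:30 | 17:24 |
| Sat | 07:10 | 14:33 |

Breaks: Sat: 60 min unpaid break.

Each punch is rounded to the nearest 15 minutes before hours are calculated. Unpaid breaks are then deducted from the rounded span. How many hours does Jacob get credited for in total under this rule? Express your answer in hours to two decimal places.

Wed: in 10:47→10:45, out 16:55→17:00; 6 h 15 min
Thu: in 05:25→05:30, out 14:53→15:00; 9 h 30 min
Fri: in 06:30→06:30, out 17:24→17:30; 11 h 0 min
Sat: in 07:10→07:15, out 14:33→14:30; 7 h 15 min − 60 min = 6 h 15 min
Total credited: 33 h 0 min.

33.00 hours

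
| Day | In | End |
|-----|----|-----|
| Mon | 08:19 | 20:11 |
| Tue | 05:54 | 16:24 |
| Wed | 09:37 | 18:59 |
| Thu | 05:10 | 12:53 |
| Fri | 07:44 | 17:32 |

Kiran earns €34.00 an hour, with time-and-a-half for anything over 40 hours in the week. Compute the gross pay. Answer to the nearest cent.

€1831.75

Mon: 08:19–20:11 = 11 h 52 min
Tue: 05:54–16:24 = 10 h 30 min
Wed: 09:37–18:59 = 9 h 22 min
Thu: 05:10–12:53 = 7 h 43 min
Fri: 07:44–17:32 = 9 h 48 min
Total worked: 49 h 15 min = 2955 min.
Regular 40 h 0 min = 2400 min at €34.00/h; overtime 9 h 15 min = 555 min at €51.00/h.
Pay = (2400 × €34.00 + 555 × €51.00) ÷ 60 = €1831.75.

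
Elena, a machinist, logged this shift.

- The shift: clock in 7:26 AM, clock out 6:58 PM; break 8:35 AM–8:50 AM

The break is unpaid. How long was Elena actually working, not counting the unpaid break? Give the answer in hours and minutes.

The shift: 7:26 AM–6:58 PM = 11 h 32 min; less 15 min break → 11 h 17 min

11 h 17 min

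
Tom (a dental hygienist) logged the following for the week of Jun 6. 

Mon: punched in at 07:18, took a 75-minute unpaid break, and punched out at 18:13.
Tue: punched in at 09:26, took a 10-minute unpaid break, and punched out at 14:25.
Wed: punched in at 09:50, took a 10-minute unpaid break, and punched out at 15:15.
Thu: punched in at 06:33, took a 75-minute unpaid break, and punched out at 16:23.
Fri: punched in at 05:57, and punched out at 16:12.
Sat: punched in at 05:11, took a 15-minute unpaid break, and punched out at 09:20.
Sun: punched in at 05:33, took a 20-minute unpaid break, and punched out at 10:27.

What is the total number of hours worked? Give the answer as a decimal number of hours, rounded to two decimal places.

Mon: 07:18–18:13 = 10 h 55 min; less 75 min break → 9 h 40 min
Tue: 09:26–14:25 = 4 h 59 min; less 10 min break → 4 h 49 min
Wed: 09:50–15:15 = 5 h 25 min; less 10 min break → 5 h 15 min
Thu: 06:33–16:23 = 9 h 50 min; less 75 min break → 8 h 35 min
Fri: 05:57–16:12 = 10 h 15 min
Sat: 05:11–09:20 = 4 h 9 min; less 15 min break → 3 h 54 min
Sun: 05:33–10:27 = 4 h 54 min; less 20 min break → 4 h 34 min
Total: 9 h 40 min + 4 h 49 min + 5 h 15 min + 8 h 35 min + 10 h 15 min + 3 h 54 min + 4 h 34 min = 47 h 2 min.

47.03 hours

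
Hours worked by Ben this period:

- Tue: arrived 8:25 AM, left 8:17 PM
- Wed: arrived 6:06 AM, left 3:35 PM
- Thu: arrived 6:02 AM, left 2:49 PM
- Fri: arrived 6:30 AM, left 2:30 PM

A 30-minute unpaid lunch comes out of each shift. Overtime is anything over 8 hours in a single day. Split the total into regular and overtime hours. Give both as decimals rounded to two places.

Regular 31.50 hours, overtime 4.63 hours

Tue: 8:25 AM–8:17 PM = 11 h 52 min; less 30 min break → 11 h 22 min
Wed: 6:06 AM–3:35 PM = 9 h 29 min; less 30 min break → 8 h 59 min
Thu: 6:02 AM–2:49 PM = 8 h 47 min; less 30 min break → 8 h 17 min
Fri: 6:30 AM–2:30 PM = 8 h 0 min; less 30 min break → 7 h 30 min
Tue reg 8 h 0 min / OT 3 h 22 min; Wed reg 8 h 0 min / OT 0 h 59 min; Thu reg 8 h 0 min / OT 0 h 17 min; Fri reg 7 h 30 min / OT 0 h 0 min.
Totals: regular 31 h 30 min, overtime 4 h 38 min.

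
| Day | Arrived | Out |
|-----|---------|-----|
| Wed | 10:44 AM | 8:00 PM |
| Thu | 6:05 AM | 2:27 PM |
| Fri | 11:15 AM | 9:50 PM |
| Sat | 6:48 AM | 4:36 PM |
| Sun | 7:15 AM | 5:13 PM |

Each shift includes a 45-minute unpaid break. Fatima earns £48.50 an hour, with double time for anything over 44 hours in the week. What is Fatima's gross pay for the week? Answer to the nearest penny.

Wed: 10:44 AM–8:00 PM = 9 h 16 min; less 45 min break → 8 h 31 min
Thu: 6:05 AM–2:27 PM = 8 h 22 min; less 45 min break → 7 h 37 min
Fri: 11:15 AM–9:50 PM = 10 h 35 min; less 45 min break → 9 h 50 min
Sat: 6:48 AM–4:36 PM = 9 h 48 min; less 45 min break → 9 h 3 min
Sun: 7:15 AM–5:13 PM = 9 h 58 min; less 45 min break → 9 h 13 min
Total worked: 44 h 14 min = 2654 min.
Regular 44 h 0 min = 2640 min at £48.50/h; overtime 0 h 14 min = 14 min at £97.00/h.
Pay = (2640 × £48.50 + 14 × £97.00) ÷ 60 = £2156.63.

£2156.63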